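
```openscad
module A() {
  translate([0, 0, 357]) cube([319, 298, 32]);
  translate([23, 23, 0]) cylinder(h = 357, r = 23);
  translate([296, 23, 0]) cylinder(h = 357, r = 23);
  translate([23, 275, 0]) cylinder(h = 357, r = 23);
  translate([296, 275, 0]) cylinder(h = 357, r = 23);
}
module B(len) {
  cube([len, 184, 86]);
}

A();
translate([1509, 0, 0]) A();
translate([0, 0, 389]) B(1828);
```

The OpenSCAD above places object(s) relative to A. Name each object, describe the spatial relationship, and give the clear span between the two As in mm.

A is a stool. B is a beam. A beam spans the tops of two stools. The clear span between the two stools is 1190 mm.

Second stool starts at x = 1509; first ends at x = 319; clear span = 1509 − 319 = 1190 mm.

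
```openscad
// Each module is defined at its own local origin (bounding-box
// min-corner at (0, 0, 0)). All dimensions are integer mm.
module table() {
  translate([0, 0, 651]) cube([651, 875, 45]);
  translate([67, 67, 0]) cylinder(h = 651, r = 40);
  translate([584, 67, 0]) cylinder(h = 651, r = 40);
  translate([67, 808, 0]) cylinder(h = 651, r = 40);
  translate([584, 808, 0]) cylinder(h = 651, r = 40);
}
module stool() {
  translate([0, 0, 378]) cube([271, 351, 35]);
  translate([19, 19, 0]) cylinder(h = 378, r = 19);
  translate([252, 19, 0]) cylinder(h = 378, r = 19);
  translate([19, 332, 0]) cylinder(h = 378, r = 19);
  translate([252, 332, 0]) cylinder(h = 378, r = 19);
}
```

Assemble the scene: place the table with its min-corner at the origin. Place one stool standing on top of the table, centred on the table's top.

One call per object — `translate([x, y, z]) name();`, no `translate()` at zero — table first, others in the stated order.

table();
translate([190, 262, 696]) stool();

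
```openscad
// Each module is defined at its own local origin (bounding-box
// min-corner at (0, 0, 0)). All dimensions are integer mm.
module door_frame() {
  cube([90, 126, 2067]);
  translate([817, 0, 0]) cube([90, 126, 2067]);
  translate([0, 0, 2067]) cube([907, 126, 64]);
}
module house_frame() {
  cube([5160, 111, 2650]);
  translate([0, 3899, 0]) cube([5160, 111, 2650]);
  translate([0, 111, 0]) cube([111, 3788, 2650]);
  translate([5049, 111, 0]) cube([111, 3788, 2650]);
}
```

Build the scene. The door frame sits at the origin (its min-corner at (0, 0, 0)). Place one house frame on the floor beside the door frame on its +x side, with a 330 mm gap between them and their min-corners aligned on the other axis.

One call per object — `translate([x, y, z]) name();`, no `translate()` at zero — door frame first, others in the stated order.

door_frame();
translate([1237, 0, 0]) house_frame();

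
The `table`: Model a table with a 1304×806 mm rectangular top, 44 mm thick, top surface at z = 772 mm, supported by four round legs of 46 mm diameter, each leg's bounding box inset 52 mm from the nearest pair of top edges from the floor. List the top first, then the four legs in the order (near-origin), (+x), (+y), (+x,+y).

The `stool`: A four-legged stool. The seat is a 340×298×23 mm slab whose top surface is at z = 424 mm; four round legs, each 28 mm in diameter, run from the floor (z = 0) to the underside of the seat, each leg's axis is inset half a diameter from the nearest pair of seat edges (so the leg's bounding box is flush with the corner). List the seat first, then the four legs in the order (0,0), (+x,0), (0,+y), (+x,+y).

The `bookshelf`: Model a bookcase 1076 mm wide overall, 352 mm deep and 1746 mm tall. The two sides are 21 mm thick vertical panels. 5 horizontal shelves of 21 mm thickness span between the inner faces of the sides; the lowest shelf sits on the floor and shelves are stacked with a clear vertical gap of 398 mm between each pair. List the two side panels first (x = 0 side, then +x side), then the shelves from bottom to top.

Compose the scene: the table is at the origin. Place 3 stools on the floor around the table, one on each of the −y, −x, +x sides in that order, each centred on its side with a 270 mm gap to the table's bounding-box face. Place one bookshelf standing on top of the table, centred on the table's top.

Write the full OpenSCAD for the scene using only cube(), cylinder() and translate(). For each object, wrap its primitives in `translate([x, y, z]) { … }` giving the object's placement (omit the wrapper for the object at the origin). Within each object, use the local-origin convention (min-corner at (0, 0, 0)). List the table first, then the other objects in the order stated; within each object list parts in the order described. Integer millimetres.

translate([0, 0, 728]) cube([1304, 806, 44]);
translate([75, 75, 0]) cylinder(h = 728, r = 23);
translate([1229, 75, 0]) cylinder(h = 728, r = 23);
translate([75, 731, 0]) cylinder(h = 728, r = 23);
translate([1229, 731, 0]) cylinder(h = 728, r = 23);
translate([482, -568, 0]) {
  translate([0, 0, 401]) cube([340, 298, 23]);
  translate([14, 14, 0]) cylinder(h = 401, r = 14);
  translate([326, 14, 0]) cylinder(h = 401, r = 14);
  translate([14, 284, 0]) cylinder(h = 401, r = 14);
  translate([326, 284, 0]) cylinder(h = 401, r = 14);
}
translate([-610, 254, 0]) {
  translate([0, 0, 401]) cube([340, 298, 23]);
  translate([14, 14, 0]) cylinder(h = 401, r = 14);
  translate([326, 14, 0]) cylinder(h = 401, r = 14);
  translate([14, 284, 0]) cylinder(h = 401, r = 14);
  translate([326, 284, 0]) cylinder(h = 401, r = 14);
}
translate([1574, 254, 0]) {
  translate([0, 0, 401]) cube([340, 298, 23]);
  translate([14, 14, 0]) cylinder(h = 401, r = 14);
  translate([326, 14, 0]) cylinder(h = 401, r = 14);
  translate([14, 284, 0]) cylinder(h = 401, r = 14);
  translate([326, 284, 0]) cylinder(h = 401, r = 14);
}
translate([114, 227, 772]) {
  cube([21, 352, 1746]);
  translate([1055, 0, 0]) cube([21, 352, 1746]);
  translate([21, 0, 0]) cube([1034, 352, 21]);
  translate([21, 0, 419]) cube([1034, 352, 21]);
  translate([21, 0, 838]) cube([1034, 352, 21]);
  translate([21, 0, 1257]) cube([1034, 352, 21]);
  translate([21, 0, 1676]) cube([1034, 352, 21]);
}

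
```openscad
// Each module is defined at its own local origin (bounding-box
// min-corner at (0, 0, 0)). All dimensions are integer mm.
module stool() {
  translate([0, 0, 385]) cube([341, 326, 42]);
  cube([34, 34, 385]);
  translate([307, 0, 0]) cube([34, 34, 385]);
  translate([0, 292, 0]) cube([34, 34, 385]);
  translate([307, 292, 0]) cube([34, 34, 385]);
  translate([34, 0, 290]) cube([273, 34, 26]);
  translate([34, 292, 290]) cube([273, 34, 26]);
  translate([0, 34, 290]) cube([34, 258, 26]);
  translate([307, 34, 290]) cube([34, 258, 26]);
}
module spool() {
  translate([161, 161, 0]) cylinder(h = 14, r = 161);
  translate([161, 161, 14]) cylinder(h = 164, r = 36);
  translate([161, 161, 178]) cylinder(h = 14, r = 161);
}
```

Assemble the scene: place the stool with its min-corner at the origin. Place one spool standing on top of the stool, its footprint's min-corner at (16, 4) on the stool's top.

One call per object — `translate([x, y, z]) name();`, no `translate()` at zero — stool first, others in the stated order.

stool();
translate([16, 4, 427]) spool();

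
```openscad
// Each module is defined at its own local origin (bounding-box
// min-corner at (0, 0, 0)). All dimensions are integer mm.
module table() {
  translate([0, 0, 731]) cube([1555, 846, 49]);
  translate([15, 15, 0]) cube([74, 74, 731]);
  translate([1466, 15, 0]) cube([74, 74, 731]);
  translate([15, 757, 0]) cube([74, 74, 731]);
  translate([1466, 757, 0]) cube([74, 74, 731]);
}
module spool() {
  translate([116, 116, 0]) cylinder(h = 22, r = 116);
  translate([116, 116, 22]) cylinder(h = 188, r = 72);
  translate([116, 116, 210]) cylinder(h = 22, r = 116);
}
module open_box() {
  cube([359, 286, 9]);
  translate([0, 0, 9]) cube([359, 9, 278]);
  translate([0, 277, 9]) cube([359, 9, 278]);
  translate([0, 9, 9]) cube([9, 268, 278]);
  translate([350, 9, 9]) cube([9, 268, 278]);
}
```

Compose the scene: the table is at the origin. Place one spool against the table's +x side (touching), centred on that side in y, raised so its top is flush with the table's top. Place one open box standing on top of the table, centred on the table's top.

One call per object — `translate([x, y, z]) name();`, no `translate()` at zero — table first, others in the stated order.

table();
translate([1555, 307, 548]) spool();
translate([598, 280, 780]) open_box();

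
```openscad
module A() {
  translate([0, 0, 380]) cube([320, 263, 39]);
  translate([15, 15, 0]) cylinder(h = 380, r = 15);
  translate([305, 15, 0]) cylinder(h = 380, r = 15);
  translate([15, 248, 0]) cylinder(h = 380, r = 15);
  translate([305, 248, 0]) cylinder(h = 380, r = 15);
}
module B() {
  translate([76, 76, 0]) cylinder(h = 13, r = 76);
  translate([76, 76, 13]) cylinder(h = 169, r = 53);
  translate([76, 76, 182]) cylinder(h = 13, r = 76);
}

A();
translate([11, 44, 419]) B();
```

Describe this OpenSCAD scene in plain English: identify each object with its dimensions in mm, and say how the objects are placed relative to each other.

A is a four-legged stool. The seat is a 320×263×39 mm slab whose top surface is at z = 419 mm; four round legs, each 30 mm in diameter, run from the floor (z = 0) to the underside of the seat, each leg's axis is inset half a diameter from the nearest pair of seat edges (so the leg's bounding box is flush with the corner).

B is a spool: two coaxial disc flanges of radius 76 mm and thickness 13 mm, joined by a core cylinder of radius 53 mm and height 169 mm. The lower flange rests on z = 0 and the three cylinders share a vertical axis.

The spool is on top of the stool.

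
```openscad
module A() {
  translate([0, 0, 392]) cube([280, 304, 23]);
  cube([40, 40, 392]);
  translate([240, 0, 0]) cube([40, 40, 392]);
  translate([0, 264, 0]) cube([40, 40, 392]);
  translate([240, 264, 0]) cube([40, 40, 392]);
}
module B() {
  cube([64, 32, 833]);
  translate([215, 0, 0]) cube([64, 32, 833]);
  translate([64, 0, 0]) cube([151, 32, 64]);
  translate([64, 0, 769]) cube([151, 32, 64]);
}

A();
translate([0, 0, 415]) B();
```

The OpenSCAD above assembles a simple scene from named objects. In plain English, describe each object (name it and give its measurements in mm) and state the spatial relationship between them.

A is a simple wooden stool: a rectangular seat 280 mm (x) by 304 mm (y), 23 mm thick, top face at z = 415 mm, on four square legs, each 40×40 mm in cross-section. The legs rest on z = 0, each flush with a corner of the seat.

B is a picture frame with a 151×705 mm rectangular opening (x by z) and a uniform 64 mm border on every side. Frame depth is 32 mm along y. It is built from two vertical stiles running the full outside height and two horizontal rails spanning the gap between the stiles.

The picture frame is on top of the stool.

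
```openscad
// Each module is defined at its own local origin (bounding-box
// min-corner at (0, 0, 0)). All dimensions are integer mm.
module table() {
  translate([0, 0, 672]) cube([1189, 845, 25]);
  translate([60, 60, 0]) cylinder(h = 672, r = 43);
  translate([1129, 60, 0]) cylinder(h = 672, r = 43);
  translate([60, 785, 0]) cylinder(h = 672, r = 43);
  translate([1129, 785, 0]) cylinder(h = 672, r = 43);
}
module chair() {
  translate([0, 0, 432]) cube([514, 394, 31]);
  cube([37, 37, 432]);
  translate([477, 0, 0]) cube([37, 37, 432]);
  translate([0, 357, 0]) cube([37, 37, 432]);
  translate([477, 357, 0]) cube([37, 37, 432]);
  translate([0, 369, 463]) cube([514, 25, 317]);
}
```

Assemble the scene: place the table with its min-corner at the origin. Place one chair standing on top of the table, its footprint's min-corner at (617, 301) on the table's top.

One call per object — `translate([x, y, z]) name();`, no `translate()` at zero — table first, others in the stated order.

table();
translate([617, 301, 697]) chair();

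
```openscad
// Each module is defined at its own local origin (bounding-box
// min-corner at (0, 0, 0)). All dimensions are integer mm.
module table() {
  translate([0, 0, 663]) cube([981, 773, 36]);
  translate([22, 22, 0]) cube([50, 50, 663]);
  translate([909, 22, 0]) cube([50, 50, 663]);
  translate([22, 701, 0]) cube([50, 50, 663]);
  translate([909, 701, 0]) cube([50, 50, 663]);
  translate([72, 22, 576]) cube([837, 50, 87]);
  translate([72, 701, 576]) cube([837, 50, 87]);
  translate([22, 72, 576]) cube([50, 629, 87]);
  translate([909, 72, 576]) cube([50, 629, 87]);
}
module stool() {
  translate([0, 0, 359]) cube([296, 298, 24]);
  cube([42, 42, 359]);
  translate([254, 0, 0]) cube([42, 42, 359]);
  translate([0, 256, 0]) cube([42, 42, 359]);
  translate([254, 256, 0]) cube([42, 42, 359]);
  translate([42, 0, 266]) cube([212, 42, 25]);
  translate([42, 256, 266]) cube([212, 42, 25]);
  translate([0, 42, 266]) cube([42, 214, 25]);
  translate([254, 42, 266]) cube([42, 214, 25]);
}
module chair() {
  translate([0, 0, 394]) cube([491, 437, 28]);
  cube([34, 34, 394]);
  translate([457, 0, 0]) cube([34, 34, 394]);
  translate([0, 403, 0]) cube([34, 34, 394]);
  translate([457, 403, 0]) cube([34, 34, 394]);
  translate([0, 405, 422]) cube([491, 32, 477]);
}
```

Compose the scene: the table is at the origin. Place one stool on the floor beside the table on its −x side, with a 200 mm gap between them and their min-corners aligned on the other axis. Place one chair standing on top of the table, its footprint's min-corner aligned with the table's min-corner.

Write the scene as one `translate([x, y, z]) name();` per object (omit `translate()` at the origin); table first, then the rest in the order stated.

table();
translate([-496, 0, 0]) stool();
translate([0, 0, 699]) chair();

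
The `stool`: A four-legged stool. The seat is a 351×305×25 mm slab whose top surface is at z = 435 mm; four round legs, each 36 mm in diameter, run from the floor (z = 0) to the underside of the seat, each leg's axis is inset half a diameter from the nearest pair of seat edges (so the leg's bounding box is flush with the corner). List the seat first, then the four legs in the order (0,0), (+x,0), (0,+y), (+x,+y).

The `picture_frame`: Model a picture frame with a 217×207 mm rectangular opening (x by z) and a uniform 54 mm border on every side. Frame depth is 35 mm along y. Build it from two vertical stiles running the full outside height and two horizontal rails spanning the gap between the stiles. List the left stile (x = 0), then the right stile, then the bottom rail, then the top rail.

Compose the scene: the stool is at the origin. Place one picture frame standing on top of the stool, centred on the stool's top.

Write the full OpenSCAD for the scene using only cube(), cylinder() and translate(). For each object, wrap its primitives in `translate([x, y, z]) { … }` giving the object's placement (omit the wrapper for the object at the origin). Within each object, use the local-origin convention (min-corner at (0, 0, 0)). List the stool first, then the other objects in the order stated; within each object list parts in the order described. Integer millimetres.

translate([0, 0, 410]) cube([351, 305, 25]);
translate([18, 18, 0]) cylinder(h = 410, r = 18);
translate([333, 18, 0]) cylinder(h = 410, r = 18);
translate([18, 287, 0]) cylinder(h = 410, r = 18);
translate([333, 287, 0]) cylinder(h = 410, r = 18);
translate([13, 135, 435]) {
  cube([54, 35, 315]);
  translate([271, 0, 0]) cube([54, 35, 315]);
  translate([54, 0, 0]) cube([217, 35, 54]);
  translate([54, 0, 261]) cube([217, 35, 54]);
}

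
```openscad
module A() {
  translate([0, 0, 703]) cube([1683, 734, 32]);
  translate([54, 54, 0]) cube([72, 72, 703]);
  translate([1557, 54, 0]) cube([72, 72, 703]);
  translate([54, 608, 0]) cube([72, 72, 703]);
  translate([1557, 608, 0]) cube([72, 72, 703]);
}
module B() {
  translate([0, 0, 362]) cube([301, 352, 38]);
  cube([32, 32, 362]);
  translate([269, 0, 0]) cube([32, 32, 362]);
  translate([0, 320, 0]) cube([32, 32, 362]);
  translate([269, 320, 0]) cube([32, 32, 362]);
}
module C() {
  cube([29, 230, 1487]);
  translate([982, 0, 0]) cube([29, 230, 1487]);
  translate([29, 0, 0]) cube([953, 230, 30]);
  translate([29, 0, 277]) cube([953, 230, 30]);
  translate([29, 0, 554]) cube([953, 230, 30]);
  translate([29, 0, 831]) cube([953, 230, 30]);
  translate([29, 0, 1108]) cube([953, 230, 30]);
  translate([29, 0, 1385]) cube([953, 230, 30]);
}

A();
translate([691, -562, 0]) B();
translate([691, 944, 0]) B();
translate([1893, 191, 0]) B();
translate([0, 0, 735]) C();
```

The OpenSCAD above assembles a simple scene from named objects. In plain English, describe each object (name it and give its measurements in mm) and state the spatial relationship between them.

A is a rectangular dining table. The top is 1683×734×32 mm with its upper surface at z = 735 mm. It stands on four 72×72 mm square legs, each inset 54 mm from the nearest pair of top edges, running from the floor to the underside of the top.

B is a four-legged stool. The seat is 301×352 mm, 38 mm thick, top at z = 400 mm. It stands on four square legs, each 32×32 mm in cross-section, from z = 0 to the seat underside, each flush with a corner of the seat.

C is an open bookshelf. Two side panels, each 29 mm thick, 230 mm deep and 1487 mm tall, stand 1011 mm apart (outside-to-outside). Between them sit 6 shelves, each 30 mm thick and 230 mm deep, spanning the full gap between the sides. The bottom shelf rests on the floor (its underside at z = 0) and the clear gap between one shelf's top and the next shelf's underside is 247 mm.

Three stools sit around the table at the −y, +y, +x sides. The bookshelf is on top of the table.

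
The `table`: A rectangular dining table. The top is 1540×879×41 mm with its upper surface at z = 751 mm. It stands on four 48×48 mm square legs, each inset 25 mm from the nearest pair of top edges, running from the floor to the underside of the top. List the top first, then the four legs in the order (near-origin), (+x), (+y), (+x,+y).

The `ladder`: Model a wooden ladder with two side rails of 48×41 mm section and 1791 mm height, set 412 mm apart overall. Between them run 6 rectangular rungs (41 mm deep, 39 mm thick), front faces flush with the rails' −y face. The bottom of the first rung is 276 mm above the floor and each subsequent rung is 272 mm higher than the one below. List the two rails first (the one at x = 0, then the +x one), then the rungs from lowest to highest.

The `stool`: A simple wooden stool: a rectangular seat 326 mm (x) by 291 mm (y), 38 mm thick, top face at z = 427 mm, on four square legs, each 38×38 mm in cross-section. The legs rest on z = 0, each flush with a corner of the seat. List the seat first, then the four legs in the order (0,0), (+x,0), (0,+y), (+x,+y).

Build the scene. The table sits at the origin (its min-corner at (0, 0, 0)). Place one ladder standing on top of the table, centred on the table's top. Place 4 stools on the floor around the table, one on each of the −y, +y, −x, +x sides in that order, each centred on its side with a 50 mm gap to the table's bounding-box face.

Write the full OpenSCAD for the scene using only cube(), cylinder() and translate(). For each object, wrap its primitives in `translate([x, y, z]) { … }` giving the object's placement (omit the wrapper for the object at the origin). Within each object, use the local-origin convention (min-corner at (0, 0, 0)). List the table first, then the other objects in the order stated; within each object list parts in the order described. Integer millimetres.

translate([0, 0, 710]) cube([1540, 879, 41]);
translate([25, 25, 0]) cube([48, 48, 710]);
translate([1467, 25, 0]) cube([48, 48, 710]);
translate([25, 806, 0]) cube([48, 48, 710]);
translate([1467, 806, 0]) cube([48, 48, 710]);
translate([564, 419, 751]) {
  cube([48, 41, 1791]);
  translate([364, 0, 0]) cube([48, 41, 1791]);
  translate([48, 0, 276]) cube([316, 41, 39]);
  translate([48, 0, 548]) cube([316, 41, 39]);
  translate([48, 0, 820]) cube([316, 41, 39]);
  translate([48, 0, 1092]) cube([316, 41, 39]);
  translate([48, 0, 1364]) cube([316, 41, 39]);
  translate([48, 0, 1636]) cube([316, 41, 39]);
}
translate([607, -341, 0]) {
  translate([0, 0, 389]) cube([326, 291, 38]);
  cube([38, 38, 389]);
  translate([288, 0, 0]) cube([38, 38, 389]);
  translate([0, 253, 0]) cube([38, 38, 389]);
  translate([288, 253, 0]) cube([38, 38, 389]);
}
translate([607, 929, 0]) {
  translate([0, 0, 389]) cube([326, 291, 38]);
  cube([38, 38, 389]);
  translate([288, 0, 0]) cube([38, 38, 389]);
  translate([0, 253, 0]) cube([38, 38, 389]);
  translate([288, 253, 0]) cube([38, 38, 389]);
}
translate([-376, 294, 0]) {
  translate([0, 0, 389]) cube([326, 291, 38]);
  cube([38, 38, 389]);
  translate([288, 0, 0]) cube([38, 38, 389]);
  translate([0, 253, 0]) cube([38, 38, 389]);
  translate([288, 253, 0]) cube([38, 38, 389]);
}
translate([1590, 294, 0]) {
  translate([0, 0, 389]) cube([326, 291, 38]);
  cube([38, 38, 389]);
  translate([288, 0, 0]) cube([38, 38, 389]);
  translate([0, 253, 0]) cube([38, 38, 389]);
  translate([288, 253, 0]) cube([38, 38, 389]);
}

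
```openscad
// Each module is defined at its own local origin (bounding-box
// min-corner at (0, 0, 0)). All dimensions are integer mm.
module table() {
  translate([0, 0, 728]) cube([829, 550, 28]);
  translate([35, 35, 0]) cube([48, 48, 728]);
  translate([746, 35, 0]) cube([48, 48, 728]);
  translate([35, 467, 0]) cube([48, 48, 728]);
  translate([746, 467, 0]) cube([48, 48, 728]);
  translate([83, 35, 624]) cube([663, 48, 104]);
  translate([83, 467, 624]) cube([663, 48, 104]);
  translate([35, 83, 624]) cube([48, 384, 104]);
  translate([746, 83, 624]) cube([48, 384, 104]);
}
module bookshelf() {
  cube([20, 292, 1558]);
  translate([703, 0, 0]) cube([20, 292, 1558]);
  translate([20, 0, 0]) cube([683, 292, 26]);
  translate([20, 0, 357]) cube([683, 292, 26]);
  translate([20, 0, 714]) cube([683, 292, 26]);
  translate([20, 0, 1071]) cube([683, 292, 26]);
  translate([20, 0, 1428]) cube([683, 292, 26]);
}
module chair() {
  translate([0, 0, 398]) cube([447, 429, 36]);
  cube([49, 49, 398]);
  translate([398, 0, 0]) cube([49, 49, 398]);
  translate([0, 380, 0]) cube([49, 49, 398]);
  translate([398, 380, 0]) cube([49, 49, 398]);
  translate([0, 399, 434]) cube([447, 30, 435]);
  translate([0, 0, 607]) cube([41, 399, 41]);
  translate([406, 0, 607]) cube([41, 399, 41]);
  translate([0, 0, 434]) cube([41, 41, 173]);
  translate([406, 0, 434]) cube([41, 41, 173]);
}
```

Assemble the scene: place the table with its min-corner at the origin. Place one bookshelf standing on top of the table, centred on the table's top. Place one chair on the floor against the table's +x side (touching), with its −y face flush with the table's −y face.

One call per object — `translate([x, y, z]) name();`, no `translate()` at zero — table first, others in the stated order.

table();
translate([53, 129, 756]) bookshelf();
translate([829, 0, 0]) chair();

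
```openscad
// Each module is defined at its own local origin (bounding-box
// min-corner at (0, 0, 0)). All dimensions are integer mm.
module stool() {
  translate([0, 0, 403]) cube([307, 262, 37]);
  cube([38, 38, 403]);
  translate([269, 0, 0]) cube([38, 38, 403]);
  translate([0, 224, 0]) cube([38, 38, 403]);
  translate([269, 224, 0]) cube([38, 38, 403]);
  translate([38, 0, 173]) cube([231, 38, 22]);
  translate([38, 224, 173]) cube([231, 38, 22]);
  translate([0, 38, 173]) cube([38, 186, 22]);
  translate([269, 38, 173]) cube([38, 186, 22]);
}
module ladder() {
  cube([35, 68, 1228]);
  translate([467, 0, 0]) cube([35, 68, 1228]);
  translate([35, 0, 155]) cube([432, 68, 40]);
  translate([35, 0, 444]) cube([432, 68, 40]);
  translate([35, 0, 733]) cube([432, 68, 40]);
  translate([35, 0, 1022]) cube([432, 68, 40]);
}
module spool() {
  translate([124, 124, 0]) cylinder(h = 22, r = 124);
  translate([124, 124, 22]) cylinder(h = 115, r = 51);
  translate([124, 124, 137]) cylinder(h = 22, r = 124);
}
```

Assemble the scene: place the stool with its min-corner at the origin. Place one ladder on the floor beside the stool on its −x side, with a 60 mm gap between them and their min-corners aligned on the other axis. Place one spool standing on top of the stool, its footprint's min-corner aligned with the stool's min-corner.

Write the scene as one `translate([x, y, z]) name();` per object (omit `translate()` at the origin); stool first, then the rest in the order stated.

stool();
translate([-562, 0, 0]) ladder();
translate([0, 0, 440]) spool();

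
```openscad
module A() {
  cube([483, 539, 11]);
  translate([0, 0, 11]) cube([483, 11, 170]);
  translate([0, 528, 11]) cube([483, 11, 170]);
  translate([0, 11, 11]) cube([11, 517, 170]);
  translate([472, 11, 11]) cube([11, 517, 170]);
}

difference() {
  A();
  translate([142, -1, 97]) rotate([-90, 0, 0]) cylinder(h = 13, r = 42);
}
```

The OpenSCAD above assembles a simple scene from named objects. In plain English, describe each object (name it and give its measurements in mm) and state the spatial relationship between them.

A is an open-topped rectangular box: outside dimensions 483×539×181 mm, with a uniform wall and base thickness of 11 mm. The base is a full 483×539 slab on the floor; four walls sit on top of the base. The front and back walls (the −y and +y sides) span the full width; the two side walls fit between them.

The open box has a circular hole of radius 42 mm through its front wall, centred at (x = 142, z = 97).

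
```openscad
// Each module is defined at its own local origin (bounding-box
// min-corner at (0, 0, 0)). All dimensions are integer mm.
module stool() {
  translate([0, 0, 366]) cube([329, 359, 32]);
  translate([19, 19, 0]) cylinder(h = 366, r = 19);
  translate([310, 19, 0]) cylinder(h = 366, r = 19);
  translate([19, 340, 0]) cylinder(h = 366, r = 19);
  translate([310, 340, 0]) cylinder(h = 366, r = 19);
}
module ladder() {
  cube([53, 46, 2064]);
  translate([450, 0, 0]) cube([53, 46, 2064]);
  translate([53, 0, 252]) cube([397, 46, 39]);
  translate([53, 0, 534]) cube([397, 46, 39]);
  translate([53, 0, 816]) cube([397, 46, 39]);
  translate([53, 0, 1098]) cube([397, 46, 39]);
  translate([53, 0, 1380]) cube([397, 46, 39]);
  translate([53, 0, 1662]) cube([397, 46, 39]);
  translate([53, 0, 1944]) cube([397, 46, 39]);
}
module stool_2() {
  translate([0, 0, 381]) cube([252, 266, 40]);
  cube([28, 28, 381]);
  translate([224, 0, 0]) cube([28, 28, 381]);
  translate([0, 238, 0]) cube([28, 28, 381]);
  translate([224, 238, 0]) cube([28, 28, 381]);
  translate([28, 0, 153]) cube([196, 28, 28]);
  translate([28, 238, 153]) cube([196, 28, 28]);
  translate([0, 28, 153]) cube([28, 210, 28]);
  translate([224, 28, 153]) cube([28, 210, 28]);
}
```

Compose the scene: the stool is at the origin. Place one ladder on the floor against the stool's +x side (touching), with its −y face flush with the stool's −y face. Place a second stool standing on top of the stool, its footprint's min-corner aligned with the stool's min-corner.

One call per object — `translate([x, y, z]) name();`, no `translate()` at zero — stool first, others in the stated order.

stool();
translate([329, 0, 0]) ladder();
translate([0, 0, 398]) stool_2();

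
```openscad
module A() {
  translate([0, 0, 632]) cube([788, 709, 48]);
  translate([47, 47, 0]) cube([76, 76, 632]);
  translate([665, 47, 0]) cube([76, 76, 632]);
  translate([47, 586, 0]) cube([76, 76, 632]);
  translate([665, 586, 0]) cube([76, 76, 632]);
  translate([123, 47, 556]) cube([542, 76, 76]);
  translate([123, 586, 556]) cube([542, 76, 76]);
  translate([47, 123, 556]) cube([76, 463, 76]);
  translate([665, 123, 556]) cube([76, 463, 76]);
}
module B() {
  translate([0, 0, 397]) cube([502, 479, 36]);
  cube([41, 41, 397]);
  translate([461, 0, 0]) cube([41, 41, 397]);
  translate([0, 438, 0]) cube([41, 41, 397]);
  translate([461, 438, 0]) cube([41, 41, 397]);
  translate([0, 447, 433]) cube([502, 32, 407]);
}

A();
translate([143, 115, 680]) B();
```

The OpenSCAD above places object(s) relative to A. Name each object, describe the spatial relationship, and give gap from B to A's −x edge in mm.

A is a table. B is a chair. The chair is on top of the table, centred. The gap from the chair to the table's −x edge is 143 mm.

The chair's min-x is at 143; the table's min-x is 0; gap = 143 mm.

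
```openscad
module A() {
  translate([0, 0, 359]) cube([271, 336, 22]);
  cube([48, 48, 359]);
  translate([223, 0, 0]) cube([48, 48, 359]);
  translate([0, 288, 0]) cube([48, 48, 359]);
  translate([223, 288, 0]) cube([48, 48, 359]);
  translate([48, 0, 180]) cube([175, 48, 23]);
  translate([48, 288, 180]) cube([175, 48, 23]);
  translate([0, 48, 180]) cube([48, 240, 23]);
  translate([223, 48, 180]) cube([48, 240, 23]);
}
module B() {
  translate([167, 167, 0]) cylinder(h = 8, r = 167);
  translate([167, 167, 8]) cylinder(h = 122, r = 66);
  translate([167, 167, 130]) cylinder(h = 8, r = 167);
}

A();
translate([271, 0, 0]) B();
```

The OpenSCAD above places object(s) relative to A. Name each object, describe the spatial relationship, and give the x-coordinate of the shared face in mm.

The stool's +x face and the spool's −x face are both at x = 271 mm.

A is a stool. B is a spool. The spool is against the stool's +x side, with their −y faces flush. The x-coordinate of the shared face is 271 mm.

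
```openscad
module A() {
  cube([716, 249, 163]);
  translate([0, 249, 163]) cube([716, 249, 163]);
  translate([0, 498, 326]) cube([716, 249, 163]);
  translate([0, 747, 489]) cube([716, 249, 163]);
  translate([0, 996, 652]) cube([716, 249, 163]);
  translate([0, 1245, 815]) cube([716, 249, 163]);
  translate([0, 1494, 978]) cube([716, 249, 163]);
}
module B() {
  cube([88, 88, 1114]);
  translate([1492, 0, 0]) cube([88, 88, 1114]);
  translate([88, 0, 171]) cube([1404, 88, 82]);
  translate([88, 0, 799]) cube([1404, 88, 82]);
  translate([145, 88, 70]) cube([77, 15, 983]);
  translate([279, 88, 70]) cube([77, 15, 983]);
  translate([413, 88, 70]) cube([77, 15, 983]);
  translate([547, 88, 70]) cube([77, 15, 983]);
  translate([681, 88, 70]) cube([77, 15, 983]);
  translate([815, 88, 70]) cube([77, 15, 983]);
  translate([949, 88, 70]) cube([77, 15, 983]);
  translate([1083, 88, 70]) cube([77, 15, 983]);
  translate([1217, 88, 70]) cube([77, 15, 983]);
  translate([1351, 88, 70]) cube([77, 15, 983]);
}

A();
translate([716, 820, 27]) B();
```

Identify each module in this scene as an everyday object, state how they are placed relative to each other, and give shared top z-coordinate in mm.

A is a staircase. B is a fence section. The fence section is beside the staircase with their tops flush at z = 1141. The shared top z-coordinate is 1141 mm.

Both tops at z = 1141 mm.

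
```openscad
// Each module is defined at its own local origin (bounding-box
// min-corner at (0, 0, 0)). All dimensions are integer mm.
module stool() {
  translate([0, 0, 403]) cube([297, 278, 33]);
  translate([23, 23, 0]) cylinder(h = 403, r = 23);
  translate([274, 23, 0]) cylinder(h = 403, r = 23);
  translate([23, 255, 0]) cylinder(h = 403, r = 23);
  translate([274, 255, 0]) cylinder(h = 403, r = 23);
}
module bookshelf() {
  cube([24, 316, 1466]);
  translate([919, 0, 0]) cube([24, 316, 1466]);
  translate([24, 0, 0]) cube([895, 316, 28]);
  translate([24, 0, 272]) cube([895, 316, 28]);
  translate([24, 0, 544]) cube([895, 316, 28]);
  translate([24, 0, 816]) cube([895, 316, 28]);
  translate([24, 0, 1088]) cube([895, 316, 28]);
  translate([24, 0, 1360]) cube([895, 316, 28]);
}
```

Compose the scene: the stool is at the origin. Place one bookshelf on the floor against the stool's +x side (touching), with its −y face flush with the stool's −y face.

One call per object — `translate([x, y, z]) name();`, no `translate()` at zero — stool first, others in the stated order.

stool();
translate([297, 0, 0]) bookshelf();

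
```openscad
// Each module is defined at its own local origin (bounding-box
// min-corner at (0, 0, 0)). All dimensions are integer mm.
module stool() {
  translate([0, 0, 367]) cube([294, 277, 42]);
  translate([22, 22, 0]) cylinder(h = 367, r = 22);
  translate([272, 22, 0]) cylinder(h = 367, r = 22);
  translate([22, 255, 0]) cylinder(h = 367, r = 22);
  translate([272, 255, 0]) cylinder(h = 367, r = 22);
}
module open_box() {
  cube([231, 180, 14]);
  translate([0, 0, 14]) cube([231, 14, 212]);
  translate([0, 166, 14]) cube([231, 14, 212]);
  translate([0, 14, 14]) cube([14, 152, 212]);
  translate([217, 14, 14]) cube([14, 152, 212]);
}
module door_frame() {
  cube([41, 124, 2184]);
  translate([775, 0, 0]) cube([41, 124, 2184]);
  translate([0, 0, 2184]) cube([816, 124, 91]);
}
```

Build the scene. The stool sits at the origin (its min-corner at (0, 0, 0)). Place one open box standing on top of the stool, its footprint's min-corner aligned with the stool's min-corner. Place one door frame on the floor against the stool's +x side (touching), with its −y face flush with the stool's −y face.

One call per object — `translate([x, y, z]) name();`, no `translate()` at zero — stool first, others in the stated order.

stool();
translate([0, 0, 409]) open_box();
translate([294, 0, 0]) door_frame();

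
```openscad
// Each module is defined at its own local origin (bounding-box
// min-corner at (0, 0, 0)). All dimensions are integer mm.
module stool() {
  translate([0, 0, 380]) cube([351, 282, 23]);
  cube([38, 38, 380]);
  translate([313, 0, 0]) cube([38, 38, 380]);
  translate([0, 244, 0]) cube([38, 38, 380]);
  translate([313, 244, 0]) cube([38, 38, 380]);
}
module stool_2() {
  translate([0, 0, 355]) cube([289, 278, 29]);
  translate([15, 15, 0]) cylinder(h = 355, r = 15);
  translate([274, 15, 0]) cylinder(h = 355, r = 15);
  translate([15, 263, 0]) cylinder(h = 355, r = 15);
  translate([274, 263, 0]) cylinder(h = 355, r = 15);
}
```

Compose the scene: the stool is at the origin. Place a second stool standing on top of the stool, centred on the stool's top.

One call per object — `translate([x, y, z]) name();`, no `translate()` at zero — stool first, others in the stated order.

stool();
translate([31, 2, 403]) stool_2();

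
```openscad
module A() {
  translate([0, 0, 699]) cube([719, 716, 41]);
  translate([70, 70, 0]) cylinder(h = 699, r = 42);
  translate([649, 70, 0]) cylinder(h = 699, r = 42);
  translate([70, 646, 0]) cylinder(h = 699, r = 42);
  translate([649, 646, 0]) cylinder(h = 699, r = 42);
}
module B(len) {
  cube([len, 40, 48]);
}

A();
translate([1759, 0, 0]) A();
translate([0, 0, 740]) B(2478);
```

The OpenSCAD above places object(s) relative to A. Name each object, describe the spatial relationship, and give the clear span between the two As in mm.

Second table starts at x = 1759; first ends at x = 719; clear span = 1759 − 719 = 1040 mm.

A is a table. B is a beam. A beam spans the tops of two tables. The clear span between the two tables is 1040 mm.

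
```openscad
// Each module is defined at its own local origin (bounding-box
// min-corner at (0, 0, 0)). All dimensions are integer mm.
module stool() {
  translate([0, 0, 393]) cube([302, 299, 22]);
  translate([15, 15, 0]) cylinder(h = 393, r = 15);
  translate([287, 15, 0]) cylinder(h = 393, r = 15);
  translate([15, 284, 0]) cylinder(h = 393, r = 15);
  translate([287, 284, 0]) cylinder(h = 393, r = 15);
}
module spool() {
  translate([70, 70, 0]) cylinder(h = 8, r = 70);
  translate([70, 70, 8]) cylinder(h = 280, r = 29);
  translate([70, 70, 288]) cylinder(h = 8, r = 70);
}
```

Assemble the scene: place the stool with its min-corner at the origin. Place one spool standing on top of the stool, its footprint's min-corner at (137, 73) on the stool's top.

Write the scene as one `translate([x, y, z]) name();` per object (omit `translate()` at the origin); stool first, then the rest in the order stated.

stool();
translate([137, 73, 415]) spool();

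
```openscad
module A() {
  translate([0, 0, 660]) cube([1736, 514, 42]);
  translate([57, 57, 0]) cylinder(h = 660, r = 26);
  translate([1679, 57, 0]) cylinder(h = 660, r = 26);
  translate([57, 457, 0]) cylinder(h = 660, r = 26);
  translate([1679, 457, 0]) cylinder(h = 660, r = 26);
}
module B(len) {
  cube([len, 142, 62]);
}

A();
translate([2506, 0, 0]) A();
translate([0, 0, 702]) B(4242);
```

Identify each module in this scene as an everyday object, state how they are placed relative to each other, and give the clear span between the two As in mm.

Second table starts at x = 2506; first ends at x = 1736; clear span = 2506 − 1736 = 770 mm.

A is a table. B is a beam. A beam spans the tops of two tables. The clear span between the two tables is 770 mm.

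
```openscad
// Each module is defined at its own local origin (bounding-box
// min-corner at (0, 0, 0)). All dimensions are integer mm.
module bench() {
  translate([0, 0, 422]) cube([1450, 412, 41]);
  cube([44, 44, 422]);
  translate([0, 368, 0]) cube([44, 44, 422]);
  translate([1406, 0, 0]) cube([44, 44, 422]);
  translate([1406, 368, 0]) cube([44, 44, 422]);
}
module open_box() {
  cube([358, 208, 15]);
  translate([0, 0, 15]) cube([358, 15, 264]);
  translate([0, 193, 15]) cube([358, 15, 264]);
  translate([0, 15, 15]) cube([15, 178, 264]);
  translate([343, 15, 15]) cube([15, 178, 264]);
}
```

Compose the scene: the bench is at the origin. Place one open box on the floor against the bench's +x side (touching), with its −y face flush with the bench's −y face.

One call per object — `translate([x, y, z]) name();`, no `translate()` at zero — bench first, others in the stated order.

bench();
translate([1450, 0, 0]) open_box();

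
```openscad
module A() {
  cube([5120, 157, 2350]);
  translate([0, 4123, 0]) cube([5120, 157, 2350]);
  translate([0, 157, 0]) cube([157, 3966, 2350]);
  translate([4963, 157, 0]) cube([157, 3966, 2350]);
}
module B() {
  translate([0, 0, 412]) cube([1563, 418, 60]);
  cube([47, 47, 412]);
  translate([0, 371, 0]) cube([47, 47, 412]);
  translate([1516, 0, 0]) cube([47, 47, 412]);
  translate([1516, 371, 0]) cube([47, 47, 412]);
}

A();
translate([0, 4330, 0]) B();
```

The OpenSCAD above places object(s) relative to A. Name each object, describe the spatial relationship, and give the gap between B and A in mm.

The bench's nearest face is 50 mm from the house frame's +y face.

A is a house frame. B is a bench. The bench is on the floor beside the house frame on its +y side. The gap between the bench and the house frame is 50 mm.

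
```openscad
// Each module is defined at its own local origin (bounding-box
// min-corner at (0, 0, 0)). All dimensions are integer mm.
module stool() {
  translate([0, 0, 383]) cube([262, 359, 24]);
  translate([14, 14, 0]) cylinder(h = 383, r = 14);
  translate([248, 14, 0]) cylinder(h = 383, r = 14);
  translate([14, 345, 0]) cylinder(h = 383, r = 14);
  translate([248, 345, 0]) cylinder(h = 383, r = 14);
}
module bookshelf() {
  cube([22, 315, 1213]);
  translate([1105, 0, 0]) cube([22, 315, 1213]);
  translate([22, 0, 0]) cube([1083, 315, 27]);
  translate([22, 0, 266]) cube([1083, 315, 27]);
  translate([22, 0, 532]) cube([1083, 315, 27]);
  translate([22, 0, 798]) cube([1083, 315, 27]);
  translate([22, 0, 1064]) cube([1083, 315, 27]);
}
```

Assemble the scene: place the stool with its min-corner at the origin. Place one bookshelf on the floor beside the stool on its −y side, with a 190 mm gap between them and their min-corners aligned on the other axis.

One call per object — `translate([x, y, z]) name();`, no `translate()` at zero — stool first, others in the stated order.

stool();
translate([0, -505, 0]) bookshelf();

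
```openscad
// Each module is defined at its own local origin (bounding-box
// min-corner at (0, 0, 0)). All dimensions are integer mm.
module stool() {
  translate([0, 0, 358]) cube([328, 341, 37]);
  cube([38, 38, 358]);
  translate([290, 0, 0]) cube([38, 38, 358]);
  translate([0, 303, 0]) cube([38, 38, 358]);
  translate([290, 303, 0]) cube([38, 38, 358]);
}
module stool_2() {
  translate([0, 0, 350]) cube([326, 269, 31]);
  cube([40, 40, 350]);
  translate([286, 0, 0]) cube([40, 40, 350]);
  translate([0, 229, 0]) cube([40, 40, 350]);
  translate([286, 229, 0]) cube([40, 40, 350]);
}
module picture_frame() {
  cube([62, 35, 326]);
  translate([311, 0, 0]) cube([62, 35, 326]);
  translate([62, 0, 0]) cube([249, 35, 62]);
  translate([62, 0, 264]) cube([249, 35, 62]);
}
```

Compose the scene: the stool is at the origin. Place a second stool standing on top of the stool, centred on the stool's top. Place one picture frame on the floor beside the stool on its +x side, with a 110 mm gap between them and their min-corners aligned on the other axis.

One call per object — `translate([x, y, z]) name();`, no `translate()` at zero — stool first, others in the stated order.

stool();
translate([1, 36, 395]) stool_2();
translate([438, 0, 0]) picture_frame();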